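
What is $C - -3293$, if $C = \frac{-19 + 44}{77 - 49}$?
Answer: $\frac{92229}{28} \approx 3293.9$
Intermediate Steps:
$C = \frac{25}{28} \approx 0.89286$
$C - -3293 = \frac{25}{28} - -3293 = \frac{25}{28} + 3293 = \frac{92229}{28}$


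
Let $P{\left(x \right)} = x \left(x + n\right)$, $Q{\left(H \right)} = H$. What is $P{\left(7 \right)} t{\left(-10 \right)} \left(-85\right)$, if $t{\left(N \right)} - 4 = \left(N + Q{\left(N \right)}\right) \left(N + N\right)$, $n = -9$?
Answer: $480760$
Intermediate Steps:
$t{\left(N \right)} = 4 + 4 N^{2}$ ($t{\left(N \right)} = 4 + \left(N + N\right) \left(N + N\right) = 4 + 2 N 2 N = 4 + 4 N^{2}$)
$P{\left(x \right)} = x \left(-9 + x\right)$ ($P{\left(x \right)} = x \left(x - 9\right) = x \left(-9 + x\right)$)
$P{\left(7 \right)} t{\left(-10 \right)} \left(-85\right) = 7 \left(-9 + 7\right) \left(4 + 4 \left(-10\right)^{2}\right) \left(-85\right) = 7 \left(-2\right) \left(4 + 4 \cdot 100\right) \left(-85\right) = - 14 \left(4 + 400\right) \left(-85\right) = \left(-14\right) 404 \left(-85\right) = \left(-5656\right) \left(-85\right) = 480760$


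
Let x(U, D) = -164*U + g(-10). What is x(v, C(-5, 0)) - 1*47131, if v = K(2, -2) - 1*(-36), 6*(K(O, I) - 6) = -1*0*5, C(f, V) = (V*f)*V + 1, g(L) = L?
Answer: -54029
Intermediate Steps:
C(f, V) = 1 + f*V² (C(f, V) = f*V² + 1 = 1 + f*V²)
K(O, I) = 6 (K(O, I) = 6 + (-1*0*5)/6 = 6 + (0*5)/6 = 6 + (⅙)*0 = 6 + 0 = 6)
v = 42 (v = 6 - 1*(-36) = 6 + 36 = 42)
x(U, D) = -10 - 164*U (x(U, D) = -164*U - 10 = -10 - 164*U)
x(v, C(-5, 0)) - 1*47131 = (-10 - 164*42) - 1*47131 = (-10 - 6888) - 47131 = -6898 - 47131 = -54029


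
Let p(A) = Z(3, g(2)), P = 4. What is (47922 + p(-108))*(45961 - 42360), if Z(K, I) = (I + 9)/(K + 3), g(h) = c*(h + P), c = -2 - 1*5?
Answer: 345094633/2 ≈ 1.7255e+8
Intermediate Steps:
c = -7 (c = -2 - 5 = -7)
g(h) = -28 - 7*h (g(h) = -7*(h + 4) = -7*(4 + h) = -28 - 7*h)
Z(K, I) = (9 + I)/(3 + K)
p(A) = -11/2 (p(A) = (9 + (-28 - 7*2))/(3 + 3) = (9 + (-28 - 14))/6 = (9 - 42)/6 = (⅙)*(-33) = -11/2)
(47922 + p(-108))*(45961 - 42360) = (47922 - 11/2)*(45961 - 42360) = (95833/2)*3601 = 345094633/2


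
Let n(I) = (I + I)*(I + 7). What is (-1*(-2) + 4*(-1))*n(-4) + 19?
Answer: 67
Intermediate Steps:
n(I) = 2*I*(7 + I) (n(I) = (2*I)*(7 + I) = 2*I*(7 + I))
(-1*(-2) + 4*(-1))*n(-4) + 19 = (-1*(-2) + 4*(-1))*(2*(-4)*(7 - 4)) + 19 = (2 - 4)*(2*(-4)*3) + 19 = -2*(-24) + 19 = 48 + 19 = 67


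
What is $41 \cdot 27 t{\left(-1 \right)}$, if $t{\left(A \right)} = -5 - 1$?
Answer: $-6642$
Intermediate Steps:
$t{\left(A \right)} = -6$
$41 \cdot 27 t{\left(-1 \right)} = 41 \cdot 27 \left(-6\right) = 1107 \left(-6\right) = -6642$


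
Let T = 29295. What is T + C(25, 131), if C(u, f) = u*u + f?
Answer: 30051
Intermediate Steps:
C(u, f) = f + u**2 (C(u, f) = u**2 + f = f + u**2)
T + C(25, 131) = 29295 + (131 + 25**2) = 29295 + (131 + 625) = 29295 + 756 = 30051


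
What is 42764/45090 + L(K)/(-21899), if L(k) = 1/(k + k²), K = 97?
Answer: 4451131414963/4693235350230 ≈ 0.94841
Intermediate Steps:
42764/45090 + L(K)/(-21899) = 42764/45090 + (1/(97*(1 + 97)))/(-21899) = 42764*(1/45090) + ((1/97)/98)*(-1/21899) = 21382/22545 + ((1/97)*(1/98))*(-1/21899) = 21382/22545 + (1/9506)*(-1/21899) = 21382/22545 - 1/208171894 = 4451131414963/4693235350230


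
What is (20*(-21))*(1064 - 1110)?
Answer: 19320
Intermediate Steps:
(20*(-21))*(1064 - 1110) = -420*(-46) = 19320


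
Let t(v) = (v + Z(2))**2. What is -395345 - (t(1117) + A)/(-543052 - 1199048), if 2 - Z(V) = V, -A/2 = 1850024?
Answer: -229577658953/580700 ≈ -3.9535e+5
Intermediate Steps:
A = -3700048 (A = -2*1850024 = -3700048)
Z(V) = 2 - V
t(v) = v**2 (t(v) = (v + (2 - 1*2))**2 = (v + (2 - 2))**2 = (v + 0)**2 = v**2)
-395345 - (t(1117) + A)/(-543052 - 1199048) = -395345 - (1117**2 - 3700048)/(-543052 - 1199048) = -395345 - (1247689 - 3700048)/(-1742100) = -395345 - (-2452359)*(-1)/1742100 = -395345 - 1*817453/580700 = -395345 - 817453/580700 = -229577658953/580700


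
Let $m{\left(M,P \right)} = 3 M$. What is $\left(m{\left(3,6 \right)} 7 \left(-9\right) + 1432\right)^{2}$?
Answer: $748225$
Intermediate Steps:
$\left(m{\left(3,6 \right)} 7 \left(-9\right) + 1432\right)^{2} = \left(3 \cdot 3 \cdot 7 \left(-9\right) + 1432\right)^{2} = \left(9 \cdot 7 \left(-9\right) + 1432\right)^{2} = \left(63 \left(-9\right) + 1432\right)^{2} = \left(-567 + 1432\right)^{2} = 865^{2} = 748225$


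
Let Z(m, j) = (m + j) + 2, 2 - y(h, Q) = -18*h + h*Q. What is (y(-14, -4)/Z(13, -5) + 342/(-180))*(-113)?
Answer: 7345/2 ≈ 3672.5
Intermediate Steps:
y(h, Q) = 2 + 18*h - Q*h (y(h, Q) = 2 - (-18*h + h*Q) = 2 - (-18*h + Q*h) = 2 + (18*h - Q*h) = 2 + 18*h - Q*h)
Z(m, j) = 2 + j + m (Z(m, j) = (j + m) + 2 = 2 + j + m)
(y(-14, -4)/Z(13, -5) + 342/(-180))*(-113) = ((2 + 18*(-14) - 1*(-4)*(-14))/(2 - 5 + 13) + 342/(-180))*(-113) = ((2 - 252 - 56)/10 + 342*(-1/180))*(-113) = (-306*⅒ - 19/10)*(-113) = (-153/5 - 19/10)*(-113) = -65/2*(-113) = 7345/2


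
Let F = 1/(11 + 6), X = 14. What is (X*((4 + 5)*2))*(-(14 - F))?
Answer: -59724/17 ≈ -3513.2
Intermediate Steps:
F = 1/17 ≈ 0.058824
(X*((4 + 5)*2))*(-(14 - F)) = (14*((4 + 5)*2))*(-(14 - 1*1/17)) = (14*(9*2))*(-(14 - 1/17)) = (14*18)*(-1*237/17) = 252*(-237/17) = -59724/17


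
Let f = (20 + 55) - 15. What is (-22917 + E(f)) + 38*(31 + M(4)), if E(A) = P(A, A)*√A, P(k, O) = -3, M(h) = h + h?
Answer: -21435 - 6*√15 ≈ -21458.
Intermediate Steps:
M(h) = 2*h
f = 60 (f = 75 - 15 = 60)
E(A) = -3*√A
(-22917 + E(f)) + 38*(31 + M(4)) = (-22917 - 6*√15) + 38*(31 + 2*4) = (-22917 - 6*√15) + 38*(31 + 8) = (-22917 - 6*√15) + 38*39 = (-22917 - 6*√15) + 1482 = -21435 - 6*√15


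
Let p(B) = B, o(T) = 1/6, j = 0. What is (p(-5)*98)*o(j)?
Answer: -245/3 ≈ -81.667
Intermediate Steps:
o(T) = 1/6
(p(-5)*98)*o(j) = -5*98*(1/6) = -490*1/6 = -245/3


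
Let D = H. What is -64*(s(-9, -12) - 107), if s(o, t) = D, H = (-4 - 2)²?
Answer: 4544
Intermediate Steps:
H = 36 (H = (-6)² = 36)
D = 36
s(o, t) = 36
-64*(s(-9, -12) - 107) = -64*(36 - 107) = -64*(-71) = 4544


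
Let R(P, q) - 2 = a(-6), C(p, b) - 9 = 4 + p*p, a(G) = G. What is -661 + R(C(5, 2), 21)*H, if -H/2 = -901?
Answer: -7869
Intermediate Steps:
C(p, b) = 13 + p**2 (C(p, b) = 9 + (4 + p*p) = 9 + (4 + p**2) = 13 + p**2)
R(P, q) = -4 (R(P, q) = 2 - 6 = -4)
H = 1802 (H = -2*(-901) = 1802)
-661 + R(C(5, 2), 21)*H = -661 - 4*1802 = -661 - 7208 = -7869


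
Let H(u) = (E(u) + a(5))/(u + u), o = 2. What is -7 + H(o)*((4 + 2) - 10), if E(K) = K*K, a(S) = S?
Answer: -16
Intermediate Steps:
E(K) = K²
H(u) = (5 + u²)/(2*u) (H(u) = (u² + 5)/(u + u) = (5 + u²)/((2*u)) = (5 + u²)*(1/(2*u)) = (5 + u²)/(2*u))
-7 + H(o)*((4 + 2) - 10) = -7 + ((½)*(5 + 2²)/2)*((4 + 2) - 10) = -7 + ((½)*(½)*(5 + 4))*(6 - 10) = -7 + ((½)*(½)*9)*(-4) = -7 + (9/4)*(-4) = -7 - 9 = -16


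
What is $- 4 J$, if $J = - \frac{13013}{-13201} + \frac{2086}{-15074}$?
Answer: $- \frac{337241352}{99495937} \approx -3.3895$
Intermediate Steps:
$J = \frac{84310338}{99495937}$ ($J = \left(-13013\right) \left(- \frac{1}{13201}\right) + 2086 \left(- \frac{1}{15074}\right) = \frac{13013}{13201} - \frac{1043}{7537} = \frac{84310338}{99495937} \approx 0.84737$)
$- 4 J = \left(-4\right) \frac{84310338}{99495937} = - \frac{337241352}{99495937}$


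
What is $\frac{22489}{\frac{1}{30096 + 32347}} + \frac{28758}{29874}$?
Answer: $\frac{6991913246626}{4979} \approx 1.4043 \cdot 10^{9}$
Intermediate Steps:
$\frac{22489}{\frac{1}{30096 + 32347}} + \frac{28758}{29874} = \frac{22489}{\frac{1}{62443}} + 28758 \cdot \frac{1}{29874} = 22489 \frac{1}{\frac{1}{62443}} + \frac{4793}{4979} = 22489 \cdot 62443 + \frac{4793}{4979} = 1404280627 + \frac{4793}{4979} = \frac{6991913246626}{4979}$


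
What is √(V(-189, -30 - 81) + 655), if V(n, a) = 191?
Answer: 3*√94 ≈ 29.086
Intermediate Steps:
√(V(-189, -30 - 81) + 655) = √(191 + 655) = √846 = 3*√94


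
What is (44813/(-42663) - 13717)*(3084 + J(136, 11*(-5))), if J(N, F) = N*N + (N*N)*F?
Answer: 194245531769600/14221 ≈ 1.3659e+10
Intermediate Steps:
J(N, F) = N**2 + F*N**2 (J(N, F) = N**2 + N**2*F = N**2 + F*N**2)
(44813/(-42663) - 13717)*(3084 + J(136, 11*(-5))) = (44813/(-42663) - 13717)*(3084 + 136**2*(1 + 11*(-5))) = (44813*(-1/42663) - 13717)*(3084 + 18496*(1 - 55)) = (-44813/42663 - 13717)*(3084 + 18496*(-54)) = -585253184*(3084 - 998784)/42663 = -585253184/42663*(-995700) = 194245531769600/14221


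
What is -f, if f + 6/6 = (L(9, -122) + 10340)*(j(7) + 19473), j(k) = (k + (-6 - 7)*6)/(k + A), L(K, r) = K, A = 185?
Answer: -38692271813/192 ≈ -2.0152e+8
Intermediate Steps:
j(k) = (-78 + k)/(185 + k) (j(k) = (k + (-6 - 7)*6)/(k + 185) = (k - 13*6)/(185 + k) = (k - 78)/(185 + k) = (-78 + k)/(185 + k))
f = 38692271813/192 (f = -1 + (9 + 10340)*((-78 + 7)/(185 + 7) + 19473) = -1 + 10349*(-71/192 + 19473) = -1 + 10349*(3738745/192) = -1 + 38692272005/192 = 38692271813/192 ≈ 2.0152e+8)
-f = -1*38692271813/192 = -38692271813/192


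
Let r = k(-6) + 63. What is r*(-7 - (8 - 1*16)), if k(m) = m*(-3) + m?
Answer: 75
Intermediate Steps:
k(m) = -2*m (k(m) = -3*m + m = -2*m)
r = 75 (r = -2*(-6) + 63 = 12 + 63 = 75)
r*(-7 - (8 - 1*16)) = 75*(-7 - (8 - 1*16)) = 75*(-7 - (8 - 16)) = 75*(-7 - 1*(-8)) = 75*(-7 + 8) = 75*1 = 75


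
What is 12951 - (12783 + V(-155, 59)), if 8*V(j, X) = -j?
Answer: 1189/8 ≈ 148.63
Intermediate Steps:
V(j, X) = -j/8 (V(j, X) = (-j)/8 = -j/8)
12951 - (12783 + V(-155, 59)) = 12951 - (12783 - ⅛*(-155)) = 12951 - (12783 + 155/8) = 12951 - 1*102419/8 = 12951 - 102419/8 = 1189/8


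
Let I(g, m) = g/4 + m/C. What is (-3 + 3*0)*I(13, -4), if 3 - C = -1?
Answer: -27/4 ≈ -6.7500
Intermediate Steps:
C = 4 (C = 3 - 1*(-1) = 3 + 1 = 4)
I(g, m) = g/4 + m/4
(-3 + 3*0)*I(13, -4) = (-3 + 3*0)*((1/4)*13 + (1/4)*(-4)) = (-3 + 0)*(13/4 - 1) = -3*9/4 = -27/4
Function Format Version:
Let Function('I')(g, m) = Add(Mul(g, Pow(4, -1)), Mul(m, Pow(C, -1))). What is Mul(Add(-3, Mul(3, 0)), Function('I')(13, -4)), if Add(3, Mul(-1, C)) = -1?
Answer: Rational(-27, 4) ≈ -6.7500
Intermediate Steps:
C = 4 (C = Add(3, Mul(-1, -1)) = Add(3, 1) = 4)
Function('I')(g, m) = Add(Mul(Rational(1, 4), g), Mul(Rational(1, 4), m)) (Function('I')(g, m) = Add(Mul(g, Pow(4, -1)), Mul(m, Pow(4, -1))) = Add(Mul(g, Rational(1, 4)), Mul(m, Rational(1, 4))) = Add(Mul(Rational(1, 4), g), Mul(Rational(1, 4), m)))
Mul(Add(-3, Mul(3, 0)), Function('I')(13, -4)) = Mul(Add(-3, Mul(3, 0)), Add(Mul(Rational(1, 4), 13), Mul(Rational(1, 4), -4))) = Mul(Add(-3, 0), Add(Rational(13, 4), -1)) = Mul(-3, Rational(9, 4)) = Rational(-27, 4)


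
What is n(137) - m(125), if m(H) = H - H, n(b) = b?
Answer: 137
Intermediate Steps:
m(H) = 0
n(137) - m(125) = 137 - 1*0 = 137 + 0 = 137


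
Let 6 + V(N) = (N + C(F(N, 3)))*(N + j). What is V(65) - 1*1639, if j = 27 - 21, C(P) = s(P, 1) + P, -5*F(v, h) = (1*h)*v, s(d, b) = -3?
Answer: -12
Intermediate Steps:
F(v, h) = -h*v/5 (F(v, h) = -1*h*v/5 = -h*v/5)
C(P) = -3 + P
j = 6
V(N) = -6 + (-3 + 2*N/5)*(6 + N) (V(N) = -6 + (N + (-3 - ⅕*3*N))*(N + 6) = -6 + (N + (-3 - 3*N/5))*(6 + N) = -6 + (-3 + 2*N/5)*(6 + N))
V(65) - 1*1639 = (-24 - ⅗*65 + (⅖)*65²) - 1*1639 = (-24 - 39 + (⅖)*4225) - 1639 = (-24 - 39 + 1690) - 1639 = 1627 - 1639 = -12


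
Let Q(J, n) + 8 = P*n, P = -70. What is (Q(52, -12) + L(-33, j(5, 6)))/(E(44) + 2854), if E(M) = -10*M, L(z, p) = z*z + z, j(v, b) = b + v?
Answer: 944/1207 ≈ 0.78210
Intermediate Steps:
L(z, p) = z + z**2 (L(z, p) = z**2 + z = z + z**2)
Q(J, n) = -8 - 70*n
(Q(52, -12) + L(-33, j(5, 6)))/(E(44) + 2854) = ((-8 - 70*(-12)) - 33*(1 - 33))/(-10*44 + 2854) = ((-8 + 840) - 33*(-32))/(-440 + 2854) = (832 + 1056)/2414 = 1888*(1/2414) = 944/1207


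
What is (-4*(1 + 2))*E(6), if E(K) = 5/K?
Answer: -10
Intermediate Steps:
(-4*(1 + 2))*E(6) = (-4*(1 + 2))*(5/6) = (-4*3)*(5*(⅙)) = -12*⅚ = -10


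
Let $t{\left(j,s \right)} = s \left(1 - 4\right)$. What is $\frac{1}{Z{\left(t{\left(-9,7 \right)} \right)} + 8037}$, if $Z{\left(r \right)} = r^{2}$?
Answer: $\frac{1}{8478} \approx 0.00011795$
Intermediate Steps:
$t{\left(j,s \right)} = - 3 s$ ($t{\left(j,s \right)} = s \left(-3\right) = - 3 s$)
$\frac{1}{Z{\left(t{\left(-9,7 \right)} \right)} + 8037} = \frac{1}{\left(\left(-3\right) 7\right)^{2} + 8037} = \frac{1}{\left(-21\right)^{2} + 8037} = \frac{1}{441 + 8037} = \frac{1}{8478}$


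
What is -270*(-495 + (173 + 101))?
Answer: 59670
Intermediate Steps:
-270*(-495 + (173 + 101)) = -270*(-495 + 274) = -270*(-221) = 59670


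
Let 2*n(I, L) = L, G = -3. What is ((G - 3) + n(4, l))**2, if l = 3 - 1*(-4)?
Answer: 25/4 ≈ 6.2500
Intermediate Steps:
l = 7 (l = 3 + 4 = 7)
n(I, L) = L/2
((G - 3) + n(4, l))**2 = ((-3 - 3) + (1/2)*7)**2 = (-6 + 7/2)**2 = (-5/2)**2 = 25/4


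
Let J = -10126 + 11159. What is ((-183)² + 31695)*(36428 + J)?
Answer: 2441857824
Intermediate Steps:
J = 1033
((-183)² + 31695)*(36428 + J) = ((-183)² + 31695)*(36428 + 1033) = (33489 + 31695)*37461 = 65184*37461 = 2441857824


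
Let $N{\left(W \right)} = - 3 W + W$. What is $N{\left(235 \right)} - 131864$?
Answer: $-132334$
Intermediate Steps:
$N{\left(W \right)} = - 2 W$
$N{\left(235 \right)} - 131864 = \left(-2\right) 235 - 131864 = -470 - 131864 = -132334$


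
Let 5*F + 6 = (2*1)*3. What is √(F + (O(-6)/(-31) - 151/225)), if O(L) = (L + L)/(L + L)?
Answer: I*√152086/465 ≈ 0.83867*I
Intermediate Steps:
O(L) = 1 (O(L) = (2*L)/((2*L)) = (2*L)*(1/(2*L)) = 1)
F = 0 (F = -6/5 + ((2*1)*3)/5 = -6/5 + (2*3)/5 = -6/5 + (⅕)*6 = -6/5 + 6/5 = 0)
√(F + (O(-6)/(-31) - 151/225)) = √(0 + (1/(-31) - 151/225)) = √(0 + (1*(-1/31) - 151*1/225)) = √(0 + (-1/31 - 151/225)) = √(0 - 4906/6975) = √(-4906/6975) = I*√152086/465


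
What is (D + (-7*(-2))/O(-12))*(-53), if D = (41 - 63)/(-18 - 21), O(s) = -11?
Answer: 16112/429 ≈ 37.557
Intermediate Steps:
D = 22/39 (D = -22/(-39) = -22*(-1/39) = 22/39 ≈ 0.56410)
(D + (-7*(-2))/O(-12))*(-53) = (22/39 - 7*(-2)/(-11))*(-53) = (22/39 + 14*(-1/11))*(-53) = (22/39 - 14/11)*(-53) = -304/429*(-53) = 16112/429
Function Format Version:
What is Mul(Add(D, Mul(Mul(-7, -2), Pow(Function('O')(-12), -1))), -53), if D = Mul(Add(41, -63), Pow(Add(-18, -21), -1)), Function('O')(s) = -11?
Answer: Rational(16112, 429) ≈ 37.557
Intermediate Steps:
D = Rational(22, 39) (D = Mul(-22, Pow(-39, -1)) = Mul(-22, Rational(-1, 39)) = Rational(22, 39) ≈ 0.56410)
Mul(Add(D, Mul(Mul(-7, -2), Pow(Function('O')(-12), -1))), -53) = Mul(Add(Rational(22, 39), Mul(Mul(-7, -2), Pow(-11, -1))), -53) = Mul(Add(Rational(22, 39), Mul(14, Rational(-1, 11))), -53) = Mul(Add(Rational(22, 39), Rational(-14, 11)), -53) = Mul(Rational(-304, 429), -53) = Rational(16112, 429)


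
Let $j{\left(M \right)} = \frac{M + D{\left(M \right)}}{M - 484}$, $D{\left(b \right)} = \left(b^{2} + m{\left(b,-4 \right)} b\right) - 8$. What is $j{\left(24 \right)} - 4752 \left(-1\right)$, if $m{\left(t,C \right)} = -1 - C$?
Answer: $\frac{546314}{115} \approx 4750.6$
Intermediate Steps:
$D{\left(b \right)} = -8 + b^{2} + 3 b$ ($D{\left(b \right)} = \left(b^{2} + \left(-1 - -4\right) b\right) - 8 = \left(b^{2} + \left(-1 + 4\right) b\right) - 8 = \left(b^{2} + 3 b\right) - 8 = -8 + b^{2} + 3 b$)
$j{\left(M \right)} = \frac{-8 + M^{2} + 4 M}{-484 + M}$ ($j{\left(M \right)} = \frac{M + \left(-8 + M^{2} + 3 M\right)}{M - 484} = \frac{-8 + M^{2} + 4 M}{-484 + M}$)
$j{\left(24 \right)} - 4752 \left(-1\right) = \frac{-8 + 24^{2} + 4 \cdot 24}{-484 + 24} - 4752 \left(-1\right) = \frac{-8 + 576 + 96}{-460} - -4752 = \left(- \frac{1}{460}\right) 664 + 4752 = - \frac{166}{115} + 4752 = \frac{546314}{115}$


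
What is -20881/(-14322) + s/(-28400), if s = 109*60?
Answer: 1783409/1452660 ≈ 1.2277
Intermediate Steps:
s = 6540
-20881/(-14322) + s/(-28400) = -20881/(-14322) + 6540/(-28400) = -20881*(-1/14322) + 6540*(-1/28400) = 2983/2046 - 327/1420 = 1783409/1452660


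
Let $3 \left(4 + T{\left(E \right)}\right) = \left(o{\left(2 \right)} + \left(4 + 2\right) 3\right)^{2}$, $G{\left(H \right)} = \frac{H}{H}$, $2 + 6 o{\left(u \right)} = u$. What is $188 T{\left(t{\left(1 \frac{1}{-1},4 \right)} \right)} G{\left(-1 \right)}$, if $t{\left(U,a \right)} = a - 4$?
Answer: $19552$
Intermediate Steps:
$o{\left(u \right)} = - \frac{1}{3} + \frac{u}{6}$
$t{\left(U,a \right)} = -4 + a$
$G{\left(H \right)} = 1$
$T{\left(E \right)} = 104$ ($T{\left(E \right)} = -4 + \frac{\left(\left(- \frac{1}{3} + \frac{1}{6} \cdot 2\right) + \left(4 + 2\right) 3\right)^{2}}{3} = -4 + \frac{\left(\left(- \frac{1}{3} + \frac{1}{3}\right) + 6 \cdot 3\right)^{2}}{3} = -4 + \frac{\left(0 + 18\right)^{2}}{3} = -4 + \frac{18^{2}}{3} = -4 + \frac{1}{3} \cdot 324 = -4 + 108 = 104$)
$188 T{\left(t{\left(1 \frac{1}{-1},4 \right)} \right)} G{\left(-1 \right)} = 188 \cdot 104 \cdot 1 = 188 \cdot 104 = 19552$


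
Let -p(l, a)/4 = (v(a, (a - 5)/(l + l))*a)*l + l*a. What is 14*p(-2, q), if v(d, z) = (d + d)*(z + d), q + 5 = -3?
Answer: -68992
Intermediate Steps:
q = -8 (q = -5 - 3 = -8)
v(d, z) = 2*d*(d + z) (v(d, z) = (2*d)*(d + z) = 2*d*(d + z))
p(l, a) = -4*a*l - 8*l*a²*(a + (-5 + a)/(2*l)) (p(l, a) = -4*(((2*a*(a + (a - 5)/(l + l)))*a)*l + l*a) = -4*(((2*a*(a + (-5 + a)/((2*l))))*a)*l + a*l) = -4*(((2*a*(a + (-5 + a)*(1/(2*l))))*a)*l + a*l) = -4*(((2*a*(a + (-5 + a)/(2*l)))*a)*l + a*l) = -4*((2*a²*(a + (-5 + a)/(2*l)))*l + a*l) = -4*(2*l*a²*(a + (-5 + a)/(2*l)) + a*l) = -4*(a*l + 2*l*a²*(a + (-5 + a)/(2*l))) = -4*a*l - 8*l*a²*(a + (-5 + a)/(2*l)))
14*p(-2, q) = 14*(-4*(-8)*(-2 - 8*(-5 - 8 + 2*(-8)*(-2)))) = 14*(-4*(-8)*(-2 - 8*(-5 - 8 + 32))) = 14*(-4*(-8)*(-2 - 8*19)) = 14*(-4*(-8)*(-2 - 152)) = 14*(-4*(-8)*(-154)) = 14*(-4928) = -68992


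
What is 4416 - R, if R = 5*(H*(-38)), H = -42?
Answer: -3564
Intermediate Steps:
R = 7980 (R = 5*(-42*(-38)) = 5*1596 = 7980)
4416 - R = 4416 - 1*7980 = 4416 - 7980 = -3564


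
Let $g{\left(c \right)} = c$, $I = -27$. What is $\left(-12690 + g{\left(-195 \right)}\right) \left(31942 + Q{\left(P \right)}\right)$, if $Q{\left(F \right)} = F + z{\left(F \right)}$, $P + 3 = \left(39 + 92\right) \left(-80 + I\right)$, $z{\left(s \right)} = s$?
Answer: $-50277270$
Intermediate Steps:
$P = -14020$ ($P = -3 + \left(39 + 92\right) \left(-80 - 27\right) = -3 + 131 \left(-107\right) = -3 - 14017 = -14020$)
$Q{\left(F \right)} = 2 F$ ($Q{\left(F \right)} = F + F = 2 F$)
$\left(-12690 + g{\left(-195 \right)}\right) \left(31942 + Q{\left(P \right)}\right) = \left(-12690 - 195\right) \left(31942 + 2 \left(-14020\right)\right) = - 12885 \left(31942 - 28040\right) = \left(-12885\right) 3902 = -50277270$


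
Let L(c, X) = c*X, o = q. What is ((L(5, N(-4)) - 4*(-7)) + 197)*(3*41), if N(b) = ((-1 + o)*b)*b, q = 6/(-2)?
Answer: -11685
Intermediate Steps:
q = -3 (q = 6*(-1/2) = -3)
o = -3
N(b) = -4*b**2 (N(b) = ((-1 - 3)*b)*b = (-4*b)*b = -4*b**2)
L(c, X) = X*c
((L(5, N(-4)) - 4*(-7)) + 197)*(3*41) = ((-4*(-4)**2*5 - 4*(-7)) + 197)*(3*41) = ((-4*16*5 + 28) + 197)*123 = ((-64*5 + 28) + 197)*123 = ((-320 + 28) + 197)*123 = (-292 + 197)*123 = -95*123 = -11685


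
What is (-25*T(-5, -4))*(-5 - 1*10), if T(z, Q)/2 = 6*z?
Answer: -22500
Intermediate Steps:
T(z, Q) = 12*z (T(z, Q) = 2*(6*z) = 12*z)
(-25*T(-5, -4))*(-5 - 1*10) = (-300*(-5))*(-5 - 1*10) = (-25*(-60))*(-5 - 10) = 1500*(-15) = -22500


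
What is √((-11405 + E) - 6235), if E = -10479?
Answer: I*√28119 ≈ 167.69*I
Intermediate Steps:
√((-11405 + E) - 6235) = √((-11405 - 10479) - 6235) = √(-21884 - 6235) = √(-28119) = I*√28119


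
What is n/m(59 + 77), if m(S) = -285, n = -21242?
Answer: 1118/15 ≈ 74.533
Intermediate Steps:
n/m(59 + 77) = -21242/(-285) = -21242*(-1/285) = 1118/15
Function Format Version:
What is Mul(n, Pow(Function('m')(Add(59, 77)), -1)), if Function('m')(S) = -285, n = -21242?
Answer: Rational(1118, 15) ≈ 74.533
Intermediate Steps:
Mul(n, Pow(Function('m')(Add(59, 77)), -1)) = Mul(-21242, Pow(-285, -1)) = Mul(-21242, Rational(-1, 285)) = Rational(1118, 15)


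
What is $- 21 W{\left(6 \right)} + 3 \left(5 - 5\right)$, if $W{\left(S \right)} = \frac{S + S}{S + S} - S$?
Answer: $105$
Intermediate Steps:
$W{\left(S \right)} = 1 - S$ ($W{\left(S \right)} = \frac{2 S}{2 S} - S = 2 S \frac{1}{2 S} - S = 1 - S$)
$- 21 W{\left(6 \right)} + 3 \left(5 - 5\right) = - 21 \left(1 - 6\right) + 3 \left(5 - 5\right) = - 21 \left(1 - 6\right) + 3 \cdot 0 = \left(-21\right) \left(-5\right) + 0 = 105 + 0 = 105$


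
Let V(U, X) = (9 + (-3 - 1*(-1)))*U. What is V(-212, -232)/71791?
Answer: -1484/71791 ≈ -0.020671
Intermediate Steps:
V(U, X) = 7*U (V(U, X) = (9 + (-3 + 1))*U = (9 - 2)*U = 7*U)
V(-212, -232)/71791 = (7*(-212))/71791 = -1484*1/71791 = -1484/71791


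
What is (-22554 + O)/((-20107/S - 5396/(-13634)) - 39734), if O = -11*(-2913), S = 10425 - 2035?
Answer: -180906614690/757561953873 ≈ -0.23880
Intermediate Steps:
S = 8390
O = 32043
(-22554 + O)/((-20107/S - 5396/(-13634)) - 39734) = (-22554 + 32043)/((-20107/8390 - 5396/(-13634)) - 39734) = 9489/((-20107*1/8390 - 5396*(-1/13634)) - 39734) = 9489/((-20107/8390 + 2698/6817) - 39734) = 9489/(-114433199/57194630 - 39734) = 9489/(-2272685861619/57194630) = 9489*(-57194630/2272685861619) = -180906614690/757561953873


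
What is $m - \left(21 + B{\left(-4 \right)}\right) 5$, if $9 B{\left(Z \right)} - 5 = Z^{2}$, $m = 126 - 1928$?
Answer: $- \frac{5756}{3} \approx -1918.7$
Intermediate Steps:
$m = -1802$ ($m = 126 - 1928 = -1802$)
$B{\left(Z \right)} = \frac{5}{9} + \frac{Z^{2}}{9}$
$m - \left(21 + B{\left(-4 \right)}\right) 5 = -1802 - \left(21 + \left(\frac{5}{9} + \frac{\left(-4\right)^{2}}{9}\right)\right) 5 = -1802 - \left(21 + \left(\frac{5}{9} + \frac{1}{9} \cdot 16\right)\right) 5 = -1802 - \left(21 + \left(\frac{5}{9} + \frac{16}{9}\right)\right) 5 = -1802 - \left(21 + \frac{7}{3}\right) 5 = -1802 - \frac{70}{3} \cdot 5 = -1802 - \frac{350}{3} = - \frac{5756}{3}$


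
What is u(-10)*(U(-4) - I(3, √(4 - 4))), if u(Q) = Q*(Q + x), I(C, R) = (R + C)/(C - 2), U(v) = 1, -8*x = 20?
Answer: -250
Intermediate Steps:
x = -5/2 (x = -⅛*20 = -5/2 ≈ -2.5000)
I(C, R) = (C + R)/(-2 + C)
u(Q) = Q*(-5/2 + Q) (u(Q) = Q*(Q - 5/2) = Q*(-5/2 + Q))
u(-10)*(U(-4) - I(3, √(4 - 4))) = ((½)*(-10)*(-5 + 2*(-10)))*(1 - (3 + √(4 - 4))/(-2 + 3)) = ((½)*(-10)*(-5 - 20))*(1 - (3 + √0)/1) = ((½)*(-10)*(-25))*(1 - (3 + 0)) = 125*(1 - 3) = 125*(-2) = -250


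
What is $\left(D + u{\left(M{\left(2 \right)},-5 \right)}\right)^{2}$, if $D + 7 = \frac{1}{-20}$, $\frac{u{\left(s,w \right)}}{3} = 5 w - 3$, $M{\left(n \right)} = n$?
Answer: $\frac{3316041}{400} \approx 8290.1$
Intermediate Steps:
$u{\left(s,w \right)} = -9 + 15 w$ ($u{\left(s,w \right)} = 3 \left(5 w - 3\right) = 3 \left(-3 + 5 w\right) = -9 + 15 w$)
$D = - \frac{141}{20}$ ($D = -7 + \frac{1}{-20} = -7 - \frac{1}{20} = - \frac{141}{20} \approx -7.05$)
$\left(D + u{\left(M{\left(2 \right)},-5 \right)}\right)^{2} = \left(- \frac{141}{20} + \left(-9 + 15 \left(-5\right)\right)\right)^{2} = \left(- \frac{141}{20} - 84\right)^{2} = \left(- \frac{1821}{20}\right)^{2} = \frac{3316041}{400}$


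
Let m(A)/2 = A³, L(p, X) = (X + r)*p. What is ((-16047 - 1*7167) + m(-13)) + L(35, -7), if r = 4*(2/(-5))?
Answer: -27909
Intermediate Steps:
r = -8/5 (r = 4*(2*(-⅕)) = 4*(-⅖) = -8/5 ≈ -1.6000)
L(p, X) = p*(-8/5 + X) (L(p, X) = (X - 8/5)*p = (-8/5 + X)*p = p*(-8/5 + X))
m(A) = 2*A³
((-16047 - 1*7167) + m(-13)) + L(35, -7) = ((-16047 - 1*7167) + 2*(-13)³) + (⅕)*35*(-8 + 5*(-7)) = ((-16047 - 7167) + 2*(-2197)) + (⅕)*35*(-8 - 35) = (-23214 - 4394) + (⅕)*35*(-43) = -27608 - 301 = -27909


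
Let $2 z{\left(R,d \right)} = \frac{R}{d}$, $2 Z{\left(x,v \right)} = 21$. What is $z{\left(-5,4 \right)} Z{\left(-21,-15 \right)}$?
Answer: $- \frac{105}{16} \approx -6.5625$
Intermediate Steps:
$Z{\left(x,v \right)} = \frac{21}{2}$ ($Z{\left(x,v \right)} = \frac{1}{2} \cdot 21 = \frac{21}{2}$)
$z{\left(R,d \right)} = \frac{R}{2 d}$ ($z{\left(R,d \right)} = \frac{R \frac{1}{d}}{2} = \frac{R}{2 d}$)
$z{\left(-5,4 \right)} Z{\left(-21,-15 \right)} = \frac{1}{2} \left(-5\right) \frac{1}{4} \cdot \frac{21}{2} = \left(- \frac{5}{8}\right) \frac{21}{2} = - \frac{105}{16}$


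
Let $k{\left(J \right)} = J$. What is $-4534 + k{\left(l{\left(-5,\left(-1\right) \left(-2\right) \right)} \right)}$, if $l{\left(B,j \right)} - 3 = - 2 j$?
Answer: $-4535$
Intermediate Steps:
$l{\left(B,j \right)} = 3 - 2 j$
$-4534 + k{\left(l{\left(-5,\left(-1\right) \left(-2\right) \right)} \right)} = -4534 + \left(3 - 2 \left(\left(-1\right) \left(-2\right)\right)\right) = -4534 + \left(3 - 4\right) = -4534 - 1 = -4535$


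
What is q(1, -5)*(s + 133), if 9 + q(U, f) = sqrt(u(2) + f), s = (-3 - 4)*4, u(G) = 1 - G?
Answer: -945 + 105*I*sqrt(6) ≈ -945.0 + 257.2*I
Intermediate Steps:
s = -28 (s = -7*4 = -28)
q(U, f) = -9 + sqrt(-1 + f) (q(U, f) = -9 + sqrt((1 - 1*2) + f) = -9 + sqrt((1 - 2) + f) = -9 + sqrt(-1 + f))
q(1, -5)*(s + 133) = (-9 + sqrt(-1 - 5))*(-28 + 133) = (-9 + sqrt(-6))*105 = (-9 + I*sqrt(6))*105 = -945 + 105*I*sqrt(6)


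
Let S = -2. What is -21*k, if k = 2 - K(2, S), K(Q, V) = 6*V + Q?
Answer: -252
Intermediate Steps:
K(Q, V) = Q + 6*V
k = 12 (k = 2 - (2 + 6*(-2)) = 2 - (2 - 12) = 2 - 1*(-10) = 2 + 10 = 12)
-21*k = -21*12 = -252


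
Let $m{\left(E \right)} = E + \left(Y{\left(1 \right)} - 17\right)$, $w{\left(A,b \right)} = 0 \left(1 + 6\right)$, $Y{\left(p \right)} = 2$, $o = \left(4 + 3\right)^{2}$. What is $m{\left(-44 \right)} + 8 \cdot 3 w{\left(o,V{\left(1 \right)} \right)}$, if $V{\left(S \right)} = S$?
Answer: $-59$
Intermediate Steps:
$o = 49$ ($o = 7^{2} = 49$)
$w{\left(A,b \right)} = 0$ ($w{\left(A,b \right)} = 0 \cdot 7 = 0$)
$m{\left(E \right)} = -15 + E$ ($m{\left(E \right)} = E + \left(2 - 17\right) = E - 15 = -15 + E$)
$m{\left(-44 \right)} + 8 \cdot 3 w{\left(o,V{\left(1 \right)} \right)} = \left(-15 - 44\right) + 8 \cdot 3 \cdot 0 = -59 + 24 \cdot 0 = -59 + 0 = -59$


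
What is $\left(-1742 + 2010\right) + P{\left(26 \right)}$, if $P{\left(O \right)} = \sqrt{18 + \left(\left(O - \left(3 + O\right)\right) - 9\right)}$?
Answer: $268 + \sqrt{6} \approx 270.45$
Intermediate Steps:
$P{\left(O \right)} = \sqrt{6}$ ($P{\left(O \right)} = \sqrt{18 - 12} = \sqrt{6}$)
$\left(-1742 + 2010\right) + P{\left(26 \right)} = \left(-1742 + 2010\right) + \sqrt{6} = 268 + \sqrt{6}$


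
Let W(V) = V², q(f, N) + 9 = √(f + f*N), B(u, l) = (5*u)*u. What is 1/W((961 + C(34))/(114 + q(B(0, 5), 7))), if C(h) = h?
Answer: 441/39601 ≈ 0.011136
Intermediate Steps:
B(u, l) = 5*u²
q(f, N) = -9 + √(f + N*f) (q(f, N) = -9 + √(f + f*N) = -9 + √(f + N*f))
1/W((961 + C(34))/(114 + q(B(0, 5), 7))) = 1/(((961 + 34)/(114 + (-9 + √((5*0²)*(1 + 7)))))²) = 1/((995/(114 + (-9 + √((5*0)*8))))²) = 1/((995/(114 + (-9 + √(0*8))))²) = 1/((995/(114 + (-9 + √0)))²) = 1/((995/(114 + (-9 + 0)))²) = 1/((995/(114 - 9))²) = 1/((995/105)²) = 1/((995*(1/105))²) = 1/((199/21)²) = 1/(39601/441) = 441/39601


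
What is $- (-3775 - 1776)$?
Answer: $5551$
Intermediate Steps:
$- (-3775 - 1776) = \left(-1\right) \left(-5551\right) = 5551$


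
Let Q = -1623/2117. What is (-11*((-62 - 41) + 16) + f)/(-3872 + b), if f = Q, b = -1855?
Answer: -674782/4041353 ≈ -0.16697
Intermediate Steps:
Q = -1623/2117 (Q = -1623*1/2117 = -1623/2117 ≈ -0.76665)
f = -1623/2117 ≈ -0.76665
(-11*((-62 - 41) + 16) + f)/(-3872 + b) = (-11*((-62 - 41) + 16) - 1623/2117)/(-3872 - 1855) = (-11*(-103 + 16) - 1623/2117)/(-5727) = (-11*(-87) - 1623/2117)*(-1/5727) = (957 - 1623/2117)*(-1/5727) = (2024346/2117)*(-1/5727) = -674782/4041353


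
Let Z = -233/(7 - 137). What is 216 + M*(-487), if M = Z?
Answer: -85391/130 ≈ -656.85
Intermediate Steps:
Z = 233/130 (Z = -233/(-130) = -233*(-1/130) = 233/130 ≈ 1.7923)
M = 233/130 ≈ 1.7923
216 + M*(-487) = 216 + (233/130)*(-487) = 216 - 113471/130 = -85391/130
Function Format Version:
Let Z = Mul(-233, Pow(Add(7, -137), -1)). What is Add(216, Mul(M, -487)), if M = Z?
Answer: Rational(-85391, 130) ≈ -656.85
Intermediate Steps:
Z = Rational(233, 130) (Z = Mul(-233, Pow(-130, -1)) = Mul(-233, Rational(-1, 130)) = Rational(233, 130) ≈ 1.7923)
M = Rational(233, 130) ≈ 1.7923
Add(216, Mul(M, -487)) = Add(216, Mul(Rational(233, 130), -487)) = Add(216, Rational(-113471, 130)) = Rational(-85391, 130)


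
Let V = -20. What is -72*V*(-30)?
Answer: -43200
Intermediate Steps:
-72*V*(-30) = -72*(-20)*(-30) = 1440*(-30) = -43200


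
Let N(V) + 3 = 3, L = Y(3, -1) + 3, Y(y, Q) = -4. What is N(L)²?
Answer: 0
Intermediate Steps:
L = -1 (L = -4 + 3 = -1)
N(V) = 0 (N(V) = -3 + 3 = 0)
N(L)² = 0² = 0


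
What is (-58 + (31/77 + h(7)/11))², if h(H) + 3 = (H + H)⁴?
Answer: 69936975936/5929 ≈ 1.1796e+7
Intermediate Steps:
h(H) = -3 + 16*H⁴ (h(H) = -3 + (H + H)⁴ = -3 + (2*H)⁴ = -3 + 16*H⁴)
(-58 + (31/77 + h(7)/11))² = (-58 + (31/77 + (-3 + 16*7⁴)/11))² = (-58 + (31*(1/77) + (-3 + 16*2401)*(1/11)))² = (-58 + (31/77 + (-3 + 38416)*(1/11)))² = (-58 + (31/77 + 38413*(1/11)))² = (-58 + (31/77 + 38413/11))² = (-58 + 268922/77)² = (264456/77)² = 69936975936/5929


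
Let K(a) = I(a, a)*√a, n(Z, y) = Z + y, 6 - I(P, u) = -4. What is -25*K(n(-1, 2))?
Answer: -250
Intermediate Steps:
I(P, u) = 10 (I(P, u) = 6 - 1*(-4) = 6 + 4 = 10)
K(a) = 10*√a
-25*K(n(-1, 2)) = -250*√(-1 + 2) = -250*√1 = -250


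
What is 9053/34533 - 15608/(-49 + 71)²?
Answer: -133652353/4178493 ≈ -31.986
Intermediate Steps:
9053/34533 - 15608/(-49 + 71)² = 9053*(1/34533) - 15608/(22²) = 9053/34533 - 15608/484 = 9053/34533 - 15608*1/484 = 9053/34533 - 3902/121 = -133652353/4178493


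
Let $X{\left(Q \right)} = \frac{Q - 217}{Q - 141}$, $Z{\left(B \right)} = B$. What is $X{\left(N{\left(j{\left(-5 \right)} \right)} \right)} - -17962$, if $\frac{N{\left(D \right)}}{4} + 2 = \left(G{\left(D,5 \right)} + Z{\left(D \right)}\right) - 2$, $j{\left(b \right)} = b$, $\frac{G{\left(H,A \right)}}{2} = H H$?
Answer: $\frac{413073}{23} \approx 17960.0$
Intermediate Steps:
$G{\left(H,A \right)} = 2 H^{2}$ ($G{\left(H,A \right)} = 2 H H = 2 H^{2}$)
$N{\left(D \right)} = -16 + 4 D + 8 D^{2}$ ($N{\left(D \right)} = -8 + 4 \left(\left(2 D^{2} + D\right) - 2\right) = -8 + 4 \left(\left(D + 2 D^{2}\right) - 2\right) = -8 + 4 \left(-2 + D + 2 D^{2}\right) = -8 + \left(-8 + 4 D + 8 D^{2}\right) = -16 + 4 D + 8 D^{2}$)
$X{\left(Q \right)} = \frac{-217 + Q}{-141 + Q}$
$X{\left(N{\left(j{\left(-5 \right)} \right)} \right)} - -17962 = \frac{-217 + \left(-16 + 4 \left(-5\right) + 8 \left(-5\right)^{2}\right)}{-141 + \left(-16 + 4 \left(-5\right) + 8 \left(-5\right)^{2}\right)} - -17962 = \frac{-217 - -164}{-141 - -164} + 17962 = \frac{-217 + 164}{-141 + 164} + 17962 = \frac{1}{23} \left(-53\right) + 17962 = - \frac{53}{23} + 17962 = \frac{413073}{23}$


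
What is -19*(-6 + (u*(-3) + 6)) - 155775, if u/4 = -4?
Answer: -156687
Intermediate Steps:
u = -16 (u = 4*(-4) = -16)
-19*(-6 + (u*(-3) + 6)) - 155775 = -19*(-6 + (-16*(-3) + 6)) - 155775 = -19*(-6 + (48 + 6)) - 155775 = -19*(-6 + 54) - 155775 = -19*48 - 155775 = -912 - 155775 = -156687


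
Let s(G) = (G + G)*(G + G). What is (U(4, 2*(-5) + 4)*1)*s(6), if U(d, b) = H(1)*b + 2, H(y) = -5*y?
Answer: 4608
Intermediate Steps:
U(d, b) = 2 - 5*b (U(d, b) = (-5*1)*b + 2 = -5*b + 2 = 2 - 5*b)
s(G) = 4*G² (s(G) = (2*G)*(2*G) = 4*G²)
(U(4, 2*(-5) + 4)*1)*s(6) = ((2 - 5*(2*(-5) + 4))*1)*(4*6²) = ((2 - 5*(-10 + 4))*1)*(4*36) = ((2 - 5*(-6))*1)*144 = ((2 + 30)*1)*144 = (32*1)*144 = 32*144 = 4608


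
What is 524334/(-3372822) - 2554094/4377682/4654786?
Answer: -890371098544968553/5727381417323306562 ≈ -0.15546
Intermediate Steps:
524334/(-3372822) - 2554094/4377682/4654786 = 524334*(-1/3372822) - 2554094*1/4377682*(1/4654786) = -87389/562137 - 1277047/2188841*1/4654786 = -87389/562137 - 1277047/10188586443026 = -890371098544968553/5727381417323306562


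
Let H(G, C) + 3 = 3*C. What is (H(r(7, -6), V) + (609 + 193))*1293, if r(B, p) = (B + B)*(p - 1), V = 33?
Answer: 1161114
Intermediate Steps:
r(B, p) = 2*B*(-1 + p) (r(B, p) = (2*B)*(-1 + p) = 2*B*(-1 + p))
H(G, C) = -3 + 3*C
(H(r(7, -6), V) + (609 + 193))*1293 = ((-3 + 3*33) + (609 + 193))*1293 = ((-3 + 99) + 802)*1293 = (96 + 802)*1293 = 898*1293 = 1161114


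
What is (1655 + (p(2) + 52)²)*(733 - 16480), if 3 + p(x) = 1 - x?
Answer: -62342373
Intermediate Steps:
p(x) = -2 - x (p(x) = -3 + (1 - x) = -2 - x)
(1655 + (p(2) + 52)²)*(733 - 16480) = (1655 + ((-2 - 1*2) + 52)²)*(733 - 16480) = (1655 + ((-2 - 2) + 52)²)*(-15747) = (1655 + (-4 + 52)²)*(-15747) = (1655 + 48²)*(-15747) = (1655 + 2304)*(-15747) = 3959*(-15747) = -62342373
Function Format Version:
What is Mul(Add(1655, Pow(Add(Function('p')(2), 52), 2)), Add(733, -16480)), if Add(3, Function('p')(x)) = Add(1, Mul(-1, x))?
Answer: -62342373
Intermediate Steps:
Function('p')(x) = Add(-2, Mul(-1, x)) (Function('p')(x) = Add(-3, Add(1, Mul(-1, x))) = Add(-2, Mul(-1, x)))
Mul(Add(1655, Pow(Add(Function('p')(2), 52), 2)), Add(733, -16480)) = Mul(Add(1655, Pow(Add(Add(-2, Mul(-1, 2)), 52), 2)), Add(733, -16480)) = Mul(Add(1655, Pow(Add(Add(-2, -2), 52), 2)), -15747) = Mul(Add(1655, Pow(Add(-4, 52), 2)), -15747) = Mul(Add(1655, Pow(48, 2)), -15747) = Mul(Add(1655, 2304), -15747) = Mul(3959, -15747) = -62342373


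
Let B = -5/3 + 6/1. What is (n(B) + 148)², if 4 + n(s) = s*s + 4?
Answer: 2253001/81 ≈ 27815.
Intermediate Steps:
B = 13/3 (B = -5*⅓ + 6*1 = -5/3 + 6 = 13/3 ≈ 4.3333)
n(s) = s² (n(s) = -4 + (s*s + 4) = -4 + (s² + 4) = -4 + (4 + s²) = s²)
(n(B) + 148)² = ((13/3)² + 148)² = (169/9 + 148)² = (1501/9)² = 2253001/81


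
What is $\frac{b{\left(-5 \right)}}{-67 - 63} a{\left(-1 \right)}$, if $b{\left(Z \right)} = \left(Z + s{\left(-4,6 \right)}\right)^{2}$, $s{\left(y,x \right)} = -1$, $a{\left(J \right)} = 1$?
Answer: $- \frac{18}{65} \approx -0.27692$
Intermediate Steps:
$b{\left(Z \right)} = \left(-1 + Z\right)^{2}$ ($b{\left(Z \right)} = \left(Z - 1\right)^{2} = \left(-1 + Z\right)^{2}$)
$\frac{b{\left(-5 \right)}}{-67 - 63} a{\left(-1 \right)} = \frac{\left(-1 - 5\right)^{2}}{-67 - 63} \cdot 1 = \frac{\left(-6\right)^{2}}{-130} \cdot 1 = 36 \left(- \frac{1}{130}\right) 1 = \left(- \frac{18}{65}\right) 1 = - \frac{18}{65}$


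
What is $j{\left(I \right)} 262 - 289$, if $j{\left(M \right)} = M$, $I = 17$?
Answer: $4165$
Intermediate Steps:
$j{\left(I \right)} 262 - 289 = 17 \cdot 262 - 289 = 4454 - 289 = 4165$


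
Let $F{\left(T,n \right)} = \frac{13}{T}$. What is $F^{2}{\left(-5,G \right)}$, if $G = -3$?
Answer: $\frac{169}{25} \approx 6.76$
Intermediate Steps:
$F^{2}{\left(-5,G \right)} = \left(\frac{13}{-5}\right)^{2} = \left(13 \left(- \frac{1}{5}\right)\right)^{2} = \left(- \frac{13}{5}\right)^{2} = \frac{169}{25}$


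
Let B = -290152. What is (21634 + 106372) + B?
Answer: -162146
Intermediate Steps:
(21634 + 106372) + B = (21634 + 106372) - 290152 = 128006 - 290152 = -162146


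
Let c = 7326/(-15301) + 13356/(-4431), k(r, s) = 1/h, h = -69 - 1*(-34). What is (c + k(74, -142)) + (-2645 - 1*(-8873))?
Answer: 63941172409/10272535 ≈ 6224.5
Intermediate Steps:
h = -35 (h = -69 + 34 = -35)
k(r, s) = -1/35 (k(r, s) = 1/(-35) = -1/35)
c = -1025202/293501 (c = 7326*(-1/15301) + 13356*(-1/4431) = -666/1391 - 636/211 = -1025202/293501 ≈ -3.4930)
(c + k(74, -142)) + (-2645 - 1*(-8873)) = (-1025202/293501 - 1/35) + (-2645 - 1*(-8873)) = -36175571/10272535 + (-2645 + 8873) = -36175571/10272535 + 6228 = 63941172409/10272535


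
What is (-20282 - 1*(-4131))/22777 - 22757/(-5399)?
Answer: 431136940/122973023 ≈ 3.5059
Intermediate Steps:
(-20282 - 1*(-4131))/22777 - 22757/(-5399) = (-20282 + 4131)*(1/22777) - 22757*(-1/5399) = -16151*1/22777 + 22757/5399 = -16151/22777 + 22757/5399 = 431136940/122973023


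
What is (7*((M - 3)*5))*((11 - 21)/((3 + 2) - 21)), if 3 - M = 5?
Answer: -875/8 ≈ -109.38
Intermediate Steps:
M = -2 (M = 3 - 1*5 = 3 - 5 = -2)
(7*((M - 3)*5))*((11 - 21)/((3 + 2) - 21)) = (7*((-2 - 3)*5))*((11 - 21)/((3 + 2) - 21)) = (7*(-5*5))*(-10/(5 - 21)) = (7*(-25))*(-10/(-16)) = -(-1750)*(-1)/16 = -175*5/8 = -875/8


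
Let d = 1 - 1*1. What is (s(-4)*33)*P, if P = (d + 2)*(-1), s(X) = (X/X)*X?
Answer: 264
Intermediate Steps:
d = 0 (d = 1 - 1 = 0)
s(X) = X (s(X) = 1*X = X)
P = -2 (P = (0 + 2)*(-1) = 2*(-1) = -2)
(s(-4)*33)*P = -4*33*(-2) = -132*(-2) = 264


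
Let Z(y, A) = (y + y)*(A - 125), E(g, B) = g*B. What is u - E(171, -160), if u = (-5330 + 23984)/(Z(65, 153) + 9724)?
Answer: 182828847/6682 ≈ 27361.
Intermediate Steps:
E(g, B) = B*g
Z(y, A) = 2*y*(-125 + A) (Z(y, A) = (2*y)*(-125 + A) = 2*y*(-125 + A))
u = 9327/6682 (u = (-5330 + 23984)/(2*65*(-125 + 153) + 9724) = 18654/(2*65*28 + 9724) = 18654/(3640 + 9724) = 18654/13364 = 18654*(1/13364) = 9327/6682 ≈ 1.3958)
u - E(171, -160) = 9327/6682 - (-160)*171 = 9327/6682 - 1*(-27360) = 9327/6682 + 27360 = 182828847/6682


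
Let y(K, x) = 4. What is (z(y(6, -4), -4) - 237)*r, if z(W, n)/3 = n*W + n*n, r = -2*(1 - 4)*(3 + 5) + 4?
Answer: -12324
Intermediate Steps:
r = 52 (r = -(-6)*8 + 4 = -2*(-24) + 4 = 48 + 4 = 52)
z(W, n) = 3*n**2 + 3*W*n (z(W, n) = 3*(n*W + n*n) = 3*(W*n + n**2) = 3*(n**2 + W*n) = 3*n**2 + 3*W*n)
(z(y(6, -4), -4) - 237)*r = (3*(-4)*(4 - 4) - 237)*52 = (3*(-4)*0 - 237)*52 = (0 - 237)*52 = -237*52 = -12324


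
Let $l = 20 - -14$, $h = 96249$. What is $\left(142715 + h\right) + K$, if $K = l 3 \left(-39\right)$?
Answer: $234986$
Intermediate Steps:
$l = 34$ ($l = 20 + 14 = 34$)
$K = -3978$ ($K = 34 \cdot 3 \left(-39\right) = 102 \left(-39\right) = -3978$)
$\left(142715 + h\right) + K = \left(142715 + 96249\right) - 3978 = 238964 - 3978 = 234986$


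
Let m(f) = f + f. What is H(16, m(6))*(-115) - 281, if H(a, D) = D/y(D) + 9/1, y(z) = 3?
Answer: -1776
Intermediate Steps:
m(f) = 2*f
H(a, D) = 9 + D/3 (H(a, D) = D/3 + 9/1 = D*(⅓) + 9*1 = D/3 + 9 = 9 + D/3)
H(16, m(6))*(-115) - 281 = (9 + (2*6)/3)*(-115) - 281 = (9 + (⅓)*12)*(-115) - 281 = (9 + 4)*(-115) - 281 = 13*(-115) - 281 = -1495 - 281 = -1776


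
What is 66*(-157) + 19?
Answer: -10343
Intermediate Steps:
66*(-157) + 19 = -10362 + 19 = -10343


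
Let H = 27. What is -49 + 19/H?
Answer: -1304/27 ≈ -48.296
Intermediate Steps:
-49 + 19/H = -49 + 19/27 = -1304/27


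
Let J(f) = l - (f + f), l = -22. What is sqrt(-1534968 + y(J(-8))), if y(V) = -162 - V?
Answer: 2*I*sqrt(383781) ≈ 1239.0*I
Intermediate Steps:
J(f) = -22 - 2*f (J(f) = -22 - (f + f) = -22 - 2*f)
sqrt(-1534968 + y(J(-8))) = sqrt(-1534968 + (-162 - (-22 - 2*(-8)))) = sqrt(-1534968 + (-162 - (-22 + 16))) = sqrt(-1534968 + (-162 - 1*(-6))) = sqrt(-1534968 + (-162 + 6)) = sqrt(-1534968 - 156) = sqrt(-1535124) = 2*I*sqrt(383781)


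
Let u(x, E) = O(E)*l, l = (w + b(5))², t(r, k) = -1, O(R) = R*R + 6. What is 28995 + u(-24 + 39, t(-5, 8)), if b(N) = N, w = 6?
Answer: 29842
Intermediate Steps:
O(R) = 6 + R² (O(R) = R² + 6 = 6 + R²)
l = 121 (l = (6 + 5)² = 11² = 121)
u(x, E) = 726 + 121*E² (u(x, E) = (6 + E²)*121 = 726 + 121*E²)
28995 + u(-24 + 39, t(-5, 8)) = 28995 + (726 + 121*(-1)²) = 28995 + (726 + 121*1) = 28995 + (726 + 121) = 28995 + 847 = 29842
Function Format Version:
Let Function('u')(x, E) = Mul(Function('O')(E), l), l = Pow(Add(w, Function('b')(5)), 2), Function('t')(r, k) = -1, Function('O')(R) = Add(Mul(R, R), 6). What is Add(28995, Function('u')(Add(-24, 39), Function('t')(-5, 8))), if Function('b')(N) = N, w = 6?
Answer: 29842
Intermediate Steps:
Function('O')(R) = Add(6, Pow(R, 2)) (Function('O')(R) = Add(Pow(R, 2), 6) = Add(6, Pow(R, 2)))
l = 121 (l = Pow(Add(6, 5), 2) = Pow(11, 2) = 121)
Function('u')(x, E) = Add(726, Mul(121, Pow(E, 2))) (Function('u')(x, E) = Mul(Add(6, Pow(E, 2)), 121) = Add(726, Mul(121, Pow(E, 2))))
Add(28995, Function('u')(Add(-24, 39), Function('t')(-5, 8))) = Add(28995, Add(726, Mul(121, Pow(-1, 2)))) = Add(28995, Add(726, Mul(121, 1))) = Add(28995, Add(726, 121)) = Add(28995, 847) = 29842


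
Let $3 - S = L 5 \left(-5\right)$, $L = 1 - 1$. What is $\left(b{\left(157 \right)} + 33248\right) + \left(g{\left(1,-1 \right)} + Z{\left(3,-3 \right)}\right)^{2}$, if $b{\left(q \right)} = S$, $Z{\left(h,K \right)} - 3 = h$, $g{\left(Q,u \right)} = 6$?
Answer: $33395$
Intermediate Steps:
$L = 0$
$Z{\left(h,K \right)} = 3 + h$
$S = 3$ ($S = 3 - 0 \cdot 5 \left(-5\right) = 3 - 0 \left(-5\right) = 3 - 0 = 3 + 0 = 3$)
$b{\left(q \right)} = 3$
$\left(b{\left(157 \right)} + 33248\right) + \left(g{\left(1,-1 \right)} + Z{\left(3,-3 \right)}\right)^{2} = \left(3 + 33248\right) + \left(6 + \left(3 + 3\right)\right)^{2} = 33251 + \left(6 + 6\right)^{2} = 33251 + 12^{2} = 33251 + 144 = 33395$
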